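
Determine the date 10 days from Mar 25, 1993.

April 4, 1993

Counting forward 10 days from March 25, 1993.
March has 31 days, so 31 − 25 = 6 days remain after March 25, 1993; 10 − 6 = 4 left.
4 days into April 1993 → April 4, 1993.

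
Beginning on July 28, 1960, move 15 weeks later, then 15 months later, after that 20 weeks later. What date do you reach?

Adding 15 weeks (= 105 days) from July 28, 1960:
July has 31 days, so 31 − 28 = 3 days remain after July 28, 1960; 105 − 3 = 102 left.
August 1960 has 31 days: 102 − 31 = 71 left.
September 1960 has 30 days: 71 − 30 = 41 left.
October 1960 has 31 days: 41 − 31 = 10 left.
10 days into November 1960 → November 10, 1960.
Adding 15 months from November 10, 1960:
month 11 + 15 = 26, which is month 2 of year 1962 → February 1962.
Day 10 is valid in February, giving February 10, 1962.
Advancing 20 weeks (= 140 days) from February 10, 1962:
February has 28 days, so 28 − 10 = 18 days remain after February 10, 1962; 140 − 18 = 122 left.
March 1962 has 31 days: 122 − 31 = 91 left.
April 1962 has 30 days: 91 − 30 = 61 left.
May 1962 has 31 days: 61 − 31 = 30 left.
30 days into June 1962 → June 30, 1962.

June 30, 1962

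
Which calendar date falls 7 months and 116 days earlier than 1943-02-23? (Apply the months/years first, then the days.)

March 29, 1942

Going back 7 months and 116 days from February 23, 1943: first the month/year part, then the days.
month 2 − 7 = -5, which is month 7 of year 1942 → July 1942.
Day 23 is valid in July, giving July 23, 1942.
Now subtract 116 days from July 23, 1942.
Going back 23 days from July 23, 1942 reaches the end of the previous month; 116 − 23 = 93 left.
June 1942 has 30 days: 93 − 30 = 63 left.
May 1942 has 31 days: 63 − 31 = 32 left.
April 1942 has 30 days: 32 − 30 = 2 left.
March 1942 has 31 days; 31 − 2 = 29 → March 29, 1942.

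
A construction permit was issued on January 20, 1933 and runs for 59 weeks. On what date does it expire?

Adding 59 weeks = 413 days from January 20, 1933.
January has 31 days, so 31 − 20 = 11 days remain after January 20, 1933; 413 − 11 = 402 left.
February 1933 has 28 days (1933 is not a leap year): 402 − 28 = 374 left.
March 1933 has 31 days: 374 − 31 = 343 left.
April 1933 has 30 days: 343 − 30 = 313 left.
May 1933 has 31 days: 313 − 31 = 282 left.
June 1933 has 30 days: 282 − 30 = 252 left.
July 1933 has 31 days: 252 − 31 = 221 left.
August 1933 has 31 days: 221 − 31 = 190 left.
September 1933 has 30 days: 190 − 30 = 160 left.
October 1933 has 31 days: 160 − 31 = 129 left.
November 1933 has 30 days: 129 − 30 = 99 left.
December 1933 has 31 days: 99 − 31 = 68 left.
January 1934 has 31 days: 68 − 31 = 37 left.
February 1934 has 28 days (1934 is not a leap year): 37 − 28 = 9 left.
9 days into March 1934 → March 9, 1934.

March 9, 1934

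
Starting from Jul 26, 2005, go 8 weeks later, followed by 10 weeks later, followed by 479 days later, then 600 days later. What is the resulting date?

Advancing 8 weeks (= 56 days) from July 26, 2005:
July has 31 days, so 31 − 26 = 5 days remain after July 26, 2005; 56 − 5 = 51 left.
August 2005 has 31 days: 51 − 31 = 20 left.
20 days into September 2005 → September 20, 2005.
Advancing 10 weeks (= 70 days) from September 20, 2005:
September has 30 days, so 30 − 20 = 10 days remain after September 20, 2005; 70 − 10 = 60 left.
October 2005 has 31 days: 60 − 31 = 29 left.
29 days into November 2005 → November 29, 2005.
Counting forward 479 days from November 29, 2005:
November has 30 days, so 30 − 29 = 1 day remains after November 29, 2005; 479 − 1 = 478 left.
December 2005 has 31 days: 478 − 31 = 447 left.
January 2006 has 31 days: 447 − 31 = 416 left.
February 2006 has 28 days (2006 is not a leap year): 416 − 28 = 388 left.
March 2006 has 31 days: 388 − 31 = 357 left.
April 2006 has 30 days: 357 − 30 = 327 left.
May 2006 has 31 days: 327 − 31 = 296 left.
June 2006 has 30 days: 296 − 30 = 266 left.
July 2006 has 31 days: 266 − 31 = 235 left.
August 2006 has 31 days: 235 − 31 = 204 left.
September 2006 has 30 days: 204 − 30 = 174 left.
October 2006 has 31 days: 174 − 31 = 143 left.
November 2006 has 30 days: 143 − 30 = 113 left.
December 2006 has 31 days: 113 − 31 = 82 left.
January 2007 has 31 days: 82 − 31 = 51 left.
February 2007 has 28 days (2007 is not a leap year): 51 − 28 = 23 left.
23 days into March 2007 → March 23, 2007.
Counting forward 600 days from March 23, 2007:
March has 31 days, so 31 − 23 = 8 days remain after March 23, 2007; 600 − 8 = 592 left.
April 2007 has 30 days: 592 − 30 = 562 left.
May 2007 has 31 days: 562 − 31 = 531 left.
June 2007 has 30 days: 531 − 30 = 501 left.
July 2007 has 31 days: 501 − 31 = 470 left.
August 2007 has 31 days: 470 − 31 = 439 left.
September 2007 has 30 days: 439 − 30 = 409 left.
October 2007 has 31 days: 409 − 31 = 378 left.
November 2007 has 30 days: 378 − 30 = 348 left.
December 2007 has 31 days: 348 − 31 = 317 left.
January 2008 has 31 days: 317 − 31 = 286 left.
February 2008 has 29 days (2008 is a leap year): 286 − 29 = 257 left.
March 2008 has 31 days: 257 − 31 = 226 left.
April 2008 has 30 days: 226 − 30 = 196 left.
May 2008 has 31 days: 196 − 31 = 165 left.
June 2008 has 30 days: 165 − 30 = 135 left.
July 2008 has 31 days: 135 − 31 = 104 left.
August 2008 has 31 days: 104 − 31 = 73 left.
September 2008 has 30 days: 73 − 30 = 43 left.
October 2008 has 31 days: 43 − 31 = 12 left.
12 days into November 2008 → November 12, 2008.

November 12, 2008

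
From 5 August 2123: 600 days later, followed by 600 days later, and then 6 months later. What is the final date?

May 17, 2127

Advancing 600 days from August 5, 2123:
August has 31 days, so 31 − 5 = 26 days remain after August 5, 2123; 600 − 26 = 574 left.
September 2123 has 30 days: 574 − 30 = 544 left.
October 2123 has 31 days: 544 − 31 = 513 left.
November 2123 has 30 days: 513 − 30 = 483 left.
December 2123 has 31 days: 483 − 31 = 452 left.
January 2124 has 31 days: 452 − 31 = 421 left.
February 2124 has 29 days (2124 is a leap year): 421 − 29 = 392 left.
March 2124 has 31 days: 392 − 31 = 361 left.
April 2124 has 30 days: 361 − 30 = 331 left.
May 2124 has 31 days: 331 − 31 = 300 left.
June 2124 has 30 days: 300 − 30 = 270 left.
July 2124 has 31 days: 270 − 31 = 239 left.
August 2124 has 31 days: 239 − 31 = 208 left.
September 2124 has 30 days: 208 − 30 = 178 left.
October 2124 has 31 days: 178 − 31 = 147 left.
November 2124 has 30 days: 147 − 30 = 117 left.
December 2124 has 31 days: 117 − 31 = 86 left.
January 2125 has 31 days: 86 − 31 = 55 left.
February 2125 has 28 days (2125 is not a leap year): 55 − 28 = 27 left.
27 days into March 2125 → March 27, 2125.
Adding 600 days from March 27, 2125:
March has 31 days, so 31 − 27 = 4 days remain after March 27, 2125; 600 − 4 = 596 left.
April 2125 has 30 days: 596 − 30 = 566 left.
May 2125 has 31 days: 566 − 31 = 535 left.
June 2125 has 30 days: 535 − 30 = 505 left.
July 2125 has 31 days: 505 − 31 = 474 left.
August 2125 has 31 days: 474 − 31 = 443 left.
September 2125 has 30 days: 443 − 30 = 413 left.
October 2125 has 31 days: 413 − 31 = 382 left.
November 2125 has 30 days: 382 − 30 = 352 left.
December 2125 has 31 days: 352 − 31 = 321 left.
January 2126 has 31 days: 321 − 31 = 290 left.
February 2126 has 28 days (2126 is not a leap year): 290 − 28 = 262 left.
March 2126 has 31 days: 262 − 31 = 231 left.
April 2126 has 30 days: 231 − 30 = 201 left.
May 2126 has 31 days: 201 − 31 = 170 left.
June 2126 has 30 days: 170 − 30 = 140 left.
July 2126 has 31 days: 140 − 31 = 109 left.
August 2126 has 31 days: 109 − 31 = 78 left.
September 2126 has 30 days: 78 − 30 = 48 left.
October 2126 has 31 days: 48 − 31 = 17 left.
17 days into November 2126 → November 17, 2126.
Adding 6 months from November 17, 2126:
month 11 + 6 = 17, which is month 5 of year 2127 → May 2127.
Day 17 is valid in May, giving May 17, 2127.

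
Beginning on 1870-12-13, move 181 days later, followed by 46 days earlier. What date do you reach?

Counting forward 181 days from December 13, 1870:
December has 31 days, so 31 − 13 = 18 days remain after December 13, 1870; 181 − 18 = 163 left.
January 1871 has 31 days: 163 − 31 = 132 left.
February 1871 has 28 days (1871 is not a leap year): 132 − 28 = 104 left.
March 1871 has 31 days: 104 − 31 = 73 left.
April 1871 has 30 days: 73 − 30 = 43 left.
May 1871 has 31 days: 43 − 31 = 12 left.
12 days into June 1871 → June 12, 1871.
Going back 46 days from June 12, 1871:
Going back 12 days from June 12, 1871 reaches the end of the previous month; 46 − 12 = 34 left.
May 1871 has 31 days: 34 − 31 = 3 left.
April 1871 has 30 days; 30 − 3 = 27 → April 27, 1871.

April 27, 1871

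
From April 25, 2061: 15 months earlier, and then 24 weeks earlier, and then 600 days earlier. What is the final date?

Going back 15 months from April 25, 2061:
month 4 − 15 = -11, which is month 1 of year 2060 → January 2060.
Day 25 is valid in January, giving January 25, 2060.
Subtracting 24 weeks (= 168 days) from January 25, 2060:
Going back 25 days from January 25, 2060 reaches the end of the previous month; 168 − 25 = 143 left.
December 2059 has 31 days: 143 − 31 = 112 left.
November 2059 has 30 days: 112 − 30 = 82 left.
October 2059 has 31 days: 82 − 31 = 51 left.
September 2059 has 30 days: 51 − 30 = 21 left.
August 2059 has 31 days; 31 − 21 = 10 → August 10, 2059.
Going back 600 days from August 10, 2059:
Going back 10 days from August 10, 2059 reaches the end of the previous month; 600 − 10 = 590 left.
July 2059 has 31 days: 590 − 31 = 559 left.
June 2059 has 30 days: 559 − 30 = 529 left.
May 2059 has 31 days: 529 − 31 = 498 left.
April 2059 has 30 days: 498 − 30 = 468 left.
March 2059 has 31 days: 468 − 31 = 437 left.
February 2059 has 28 days (2059 is not a leap year): 437 − 28 = 409 left.
January 2059 has 31 days: 409 − 31 = 378 left.
December 2058 has 31 days: 378 − 31 = 347 left.
November 2058 has 30 days: 347 − 30 = 317 left.
October 2058 has 31 days: 317 − 31 = 286 left.
September 2058 has 30 days: 286 − 30 = 256 left.
August 2058 has 31 days: 256 − 31 = 225 left.
July 2058 has 31 days: 225 − 31 = 194 left.
June 2058 has 30 days: 194 − 30 = 164 left.
May 2058 has 31 days: 164 − 31 = 133 left.
April 2058 has 30 days: 133 − 30 = 103 left.
March 2058 has 31 days: 103 − 31 = 72 left.
February 2058 has 28 days (2058 is not a leap year): 72 − 28 = 44 left.
January 2058 has 31 days: 44 − 31 = 13 left.
December 2057 has 31 days; 31 − 13 = 18 → December 18, 2057.

December 18, 2057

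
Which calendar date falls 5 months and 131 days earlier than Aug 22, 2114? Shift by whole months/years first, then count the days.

November 11, 2113

Going back 5 months and 131 days from August 22, 2114: first the month/year part, then the days.
month 8 − 5 = 3 → March 2114.
Day 22 is valid in March, giving March 22, 2114.
Now subtract 131 days from March 22, 2114.
Going back 22 days from March 22, 2114 reaches the end of the previous month; 131 − 22 = 109 left.
February 2114 has 28 days (2114 is not a leap year): 109 − 28 = 81 left.
January 2114 has 31 days: 81 − 31 = 50 left.
December 2113 has 31 days: 50 − 31 = 19 left.
November 2113 has 30 days; 30 − 19 = 11 → November 11, 2113.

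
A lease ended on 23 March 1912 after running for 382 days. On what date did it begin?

March 7, 1911

Going back 382 days from March 23, 1912.
Going back 23 days from March 23, 1912 reaches the end of the previous month; 382 − 23 = 359 left.
February 1912 has 29 days (1912 is a leap year): 359 − 29 = 330 left.
January 1912 has 31 days: 330 − 31 = 299 left.
December 1911 has 31 days: 299 − 31 = 268 left.
November 1911 has 30 days: 268 − 30 = 238 left.
October 1911 has 31 days: 238 − 31 = 207 left.
September 1911 has 30 days: 207 − 30 = 177 left.
August 1911 has 31 days: 177 − 31 = 146 left.
July 1911 has 31 days: 146 − 31 = 115 left.
June 1911 has 30 days: 115 − 30 = 85 left.
May 1911 has 31 days: 85 − 31 = 54 left.
April 1911 has 30 days: 54 − 30 = 24 left.
March 1911 has 31 days; 31 − 24 = 7 → March 7, 1911.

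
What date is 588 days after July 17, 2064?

February 25, 2066

Adding 588 days from July 17, 2064.
July has 31 days, so 31 − 17 = 14 days remain after July 17, 2064; 588 − 14 = 574 left.
August 2064 has 31 days: 574 − 31 = 543 left.
September 2064 has 30 days: 543 − 30 = 513 left.
October 2064 has 31 days: 513 − 31 = 482 left.
November 2064 has 30 days: 482 − 30 = 452 left.
December 2064 has 31 days: 452 − 31 = 421 left.
January 2065 has 31 days: 421 − 31 = 390 left.
February 2065 has 28 days (2065 is not a leap year): 390 − 28 = 362 left.
March 2065 has 31 days: 362 − 31 = 331 left.
April 2065 has 30 days: 331 − 30 = 301 left.
May 2065 has 31 days: 301 − 31 = 270 left.
June 2065 has 30 days: 270 − 30 = 240 left.
July 2065 has 31 days: 240 − 31 = 209 left.
August 2065 has 31 days: 209 − 31 = 178 left.
September 2065 has 30 days: 178 − 30 = 148 left.
October 2065 has 31 days: 148 − 31 = 117 left.
November 2065 has 30 days: 117 − 30 = 87 left.
December 2065 has 31 days: 87 − 31 = 56 left.
January 2066 has 31 days: 56 − 31 = 25 left.
25 days into February 2066 → February 25, 2066.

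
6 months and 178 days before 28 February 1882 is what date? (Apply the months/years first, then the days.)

Subtracting 6 months and 178 days from February 28, 1882: first the month/year part, then the days.
month 2 − 6 = -4, which is month 8 of year 1881 → August 1881.
Day 28 is valid in August, giving August 28, 1881.
Now subtract 178 days from August 28, 1881.
Going back 28 days from August 28, 1881 reaches the end of the previous month; 178 − 28 = 150 left.
July 1881 has 31 days: 150 − 31 = 119 left.
June 1881 has 30 days: 119 − 30 = 89 left.
May 1881 has 31 days: 89 − 31 = 58 left.
April 1881 has 30 days: 58 − 30 = 28 left.
March 1881 has 31 days; 31 − 28 = 3 → March 3, 1881.

March 3, 1881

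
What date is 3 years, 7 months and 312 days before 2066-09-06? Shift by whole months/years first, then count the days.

March 31, 2062

Counting back 3 years, 7 months and 312 days from September 6, 2066: first the month/year part, then the days.
-3 years → 2063; month 9 − 7 = 2 → February 2063.
Day 6 is valid in February, giving February 6, 2063.
Now subtract 312 days from February 6, 2063.
Going back 6 days from February 6, 2063 reaches the end of the previous month; 312 − 6 = 306 left.
January 2063 has 31 days: 306 − 31 = 275 left.
December 2062 has 31 days: 275 − 31 = 244 left.
November 2062 has 30 days: 244 − 30 = 214 left.
October 2062 has 31 days: 214 − 31 = 183 left.
September 2062 has 30 days: 183 − 30 = 153 left.
August 2062 has 31 days: 153 − 31 = 122 left.
July 2062 has 31 days: 122 − 31 = 91 left.
June 2062 has 30 days: 91 − 30 = 61 left.
May 2062 has 31 days: 61 − 31 = 30 left.
April 2062 has 30 days: 30 − 30 = 0 left.
March 2062 has 31 days; 31 − 0 = 31 → March 31, 2062.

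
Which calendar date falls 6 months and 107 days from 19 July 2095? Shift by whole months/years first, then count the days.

May 5, 2096

Counting forward 6 months and 107 days from July 19, 2095: first the month/year part, then the days.
month 7 + 6 = 13, which is month 1 of year 2096 → January 2096.
Day 19 is valid in January, giving January 19, 2096.
Now add 107 days from January 19, 2096.
January has 31 days, so 31 − 19 = 12 days remain after January 19, 2096; 107 − 12 = 95 left.
February 2096 has 29 days (2096 is a leap year): 95 − 29 = 66 left.
March 2096 has 31 days: 66 − 31 = 35 left.
April 2096 has 30 days: 35 − 30 = 5 left.
5 days into May 2096 → May 5, 2096.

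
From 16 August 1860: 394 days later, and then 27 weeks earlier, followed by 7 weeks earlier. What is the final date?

Adding 394 days from August 16, 1860:
August has 31 days, so 31 − 16 = 15 days remain after August 16, 1860; 394 − 15 = 379 left.
September 1860 has 30 days: 379 − 30 = 349 left.
October 1860 has 31 days: 349 − 31 = 318 left.
November 1860 has 30 days: 318 − 30 = 288 left.
December 1860 has 31 days: 288 − 31 = 257 left.
January 1861 has 31 days: 257 − 31 = 226 left.
February 1861 has 28 days (1861 is not a leap year): 226 − 28 = 198 left.
March 1861 has 31 days: 198 − 31 = 167 left.
April 1861 has 30 days: 167 − 30 = 137 left.
May 1861 has 31 days: 137 − 31 = 106 left.
June 1861 has 30 days: 106 − 30 = 76 left.
July 1861 has 31 days: 76 − 31 = 45 left.
August 1861 has 31 days: 45 − 31 = 14 left.
14 days into September 1861 → September 14, 1861.
Going back 27 weeks (= 189 days) from September 14, 1861:
Going back 14 days from September 14, 1861 reaches the end of the previous month; 189 − 14 = 175 left.
August 1861 has 31 days: 175 − 31 = 144 left.
July 1861 has 31 days: 144 − 31 = 113 left.
June 1861 has 30 days: 113 − 30 = 83 left.
May 1861 has 31 days: 83 − 31 = 52 left.
April 1861 has 30 days: 52 − 30 = 22 left.
March 1861 has 31 days; 31 − 22 = 9 → March 9, 1861.
Going back 7 weeks (= 49 days) from March 9, 1861:
Going back 9 days from March 9, 1861 reaches the end of the previous month; 49 − 9 = 40 left.
February 1861 has 28 days (1861 is not a leap year): 40 − 28 = 12 left.
January 1861 has 31 days; 31 − 12 = 19 → January 19, 1861.

January 19, 1861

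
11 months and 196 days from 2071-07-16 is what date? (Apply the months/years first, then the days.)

Counting forward 11 months and 196 days from July 16, 2071: first the month/year part, then the days.
month 7 + 11 = 18, which is month 6 of year 2072 → June 2072.
Day 16 is valid in June, giving June 16, 2072.
Now add 196 days from June 16, 2072.
June has 30 days, so 30 − 16 = 14 days remain after June 16, 2072; 196 − 14 = 182 left.
July 2072 has 31 days: 182 − 31 = 151 left.
August 2072 has 31 days: 151 − 31 = 120 left.
September 2072 has 30 days: 120 − 30 = 90 left.
October 2072 has 31 days: 90 − 31 = 59 left.
November 2072 has 30 days: 59 − 30 = 29 left.
29 days into December 2072 → December 29, 2072.

December 29, 2072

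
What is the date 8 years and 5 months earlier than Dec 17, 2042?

Going back 8 years and 5 months from December 17, 2042.
-8 years → 2034; month 12 − 5 = 7 → July 2034.
Day 17 is valid in July, giving July 17, 2034.

July 17, 2034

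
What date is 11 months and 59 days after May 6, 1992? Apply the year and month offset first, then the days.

Advancing 11 months and 59 days from May 6, 1992: first the month/year part, then the days.
month 5 + 11 = 16, which is month 4 of year 1993 → April 1993.
Day 6 is valid in April, giving April 6, 1993.
Now add 59 days from April 6, 1993.
April has 30 days, so 30 − 6 = 24 days remain after April 6, 1993; 59 − 24 = 35 left.
May 1993 has 31 days: 35 − 31 = 4 left.
4 days into June 1993 → June 4, 1993.

June 4, 1993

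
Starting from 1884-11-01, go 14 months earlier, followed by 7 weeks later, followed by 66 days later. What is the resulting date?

December 25, 1883

Counting back 14 months from November 1, 1884:
month 11 − 14 = -3, which is month 9 of year 1883 → September 1883.
Day 1 is valid in September, giving September 1, 1883.
Advancing 7 weeks (= 49 days) from September 1, 1883:
September has 30 days, so 30 − 1 = 29 days remain after September 1, 1883; 49 − 29 = 20 left.
20 days into October 1883 → October 20, 1883.
Advancing 66 days from October 20, 1883:
October has 31 days, so 31 − 20 = 11 days remain after October 20, 1883; 66 − 11 = 55 left.
November 1883 has 30 days: 55 − 30 = 25 left.
25 days into December 1883 → December 25, 1883.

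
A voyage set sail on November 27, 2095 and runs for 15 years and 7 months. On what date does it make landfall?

June 27, 2111

Adding 15 years and 7 months from November 27, 2095.
+15 years → 2110; month 11 + 7 = 18, which is month 6 of year 2111 → June 2111.
Day 27 is valid in June, giving June 27, 2111.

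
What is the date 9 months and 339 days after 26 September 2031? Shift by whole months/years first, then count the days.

May 31, 2033

Adding 9 months and 339 days from September 26, 2031: first the month/year part, then the days.
month 9 + 9 = 18, which is month 6 of year 2032 → June 2032.
Day 26 is valid in June, giving June 26, 2032.
Now add 339 days from June 26, 2032.
June has 30 days, so 30 − 26 = 4 days remain after June 26, 2032; 339 − 4 = 335 left.
July 2032 has 31 days: 335 − 31 = 304 left.
August 2032 has 31 days: 304 − 31 = 273 left.
September 2032 has 30 days: 273 − 30 = 243 left.
October 2032 has 31 days: 243 − 31 = 212 left.
November 2032 has 30 days: 212 − 30 = 182 left.
December 2032 has 31 days: 182 − 31 = 151 left.
January 2033 has 31 days: 151 − 31 = 120 left.
February 2033 has 28 days (2033 is not a leap year): 120 − 28 = 92 left.
March 2033 has 31 days: 92 − 31 = 61 left.
April 2033 has 30 days: 61 − 30 = 31 left.
31 days into May 2033 → May 31, 2033.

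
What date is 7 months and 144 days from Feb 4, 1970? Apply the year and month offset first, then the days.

January 26, 1971

Counting forward 7 months and 144 days from February 4, 1970: first the month/year part, then the days.
month 2 + 7 = 9 → September 1970.
Day 4 is valid in September, giving September 4, 1970.
Now add 144 days from September 4, 1970.
September has 30 days, so 30 − 4 = 26 days remain after September 4, 1970; 144 − 26 = 118 left.
October 1970 has 31 days: 118 − 31 = 87 left.
November 1970 has 30 days: 87 − 30 = 57 left.
December 1970 has 31 days: 57 − 31 = 26 left.
26 days into January 1971 → January 26, 1971.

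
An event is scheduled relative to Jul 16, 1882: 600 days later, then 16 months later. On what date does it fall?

July 7, 1885

Adding 600 days from July 16, 1882:
July has 31 days, so 31 − 16 = 15 days remain after July 16, 1882; 600 − 15 = 585 left.
August 1882 has 31 days: 585 − 31 = 554 left.
September 1882 has 30 days: 554 − 30 = 524 left.
October 1882 has 31 days: 524 − 31 = 493 left.
November 1882 has 30 days: 493 − 30 = 463 left.
December 1882 has 31 days: 463 − 31 = 432 left.
January 1883 has 31 days: 432 − 31 = 401 left.
February 1883 has 28 days (1883 is not a leap year): 401 − 28 = 373 left.
March 1883 has 31 days: 373 − 31 = 342 left.
April 1883 has 30 days: 342 − 30 = 312 left.
May 1883 has 31 days: 312 − 31 = 281 left.
June 1883 has 30 days: 281 − 30 = 251 left.
July 1883 has 31 days: 251 − 31 = 220 left.
August 1883 has 31 days: 220 − 31 = 189 left.
September 1883 has 30 days: 189 − 30 = 159 left.
October 1883 has 31 days: 159 − 31 = 128 left.
November 1883 has 30 days: 128 − 30 = 98 left.
December 1883 has 31 days: 98 − 31 = 67 left.
January 1884 has 31 days: 67 − 31 = 36 left.
February 1884 has 29 days (1884 is a leap year): 36 − 29 = 7 left.
7 days into March 1884 → March 7, 1884.
Advancing 16 months from March 7, 1884:
month 3 + 16 = 19, which is month 7 of year 1885 → July 1885.
Day 7 is valid in July, giving July 7, 1885.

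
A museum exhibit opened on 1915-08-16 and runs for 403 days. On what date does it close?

Counting forward 403 days from August 16, 1915.
August has 31 days, so 31 − 16 = 15 days remain after August 16, 1915; 403 − 15 = 388 left.
September 1915 has 30 days: 388 − 30 = 358 left.
October 1915 has 31 days: 358 − 31 = 327 left.
November 1915 has 30 days: 327 − 30 = 297 left.
December 1915 has 31 days: 297 − 31 = 266 left.
January 1916 has 31 days: 266 − 31 = 235 left.
February 1916 has 29 days (1916 is a leap year): 235 − 29 = 206 left.
March 1916 has 31 days: 206 − 31 = 175 left.
April 1916 has 30 days: 175 − 30 = 145 left.
May 1916 has 31 days: 145 − 31 = 114 left.
June 1916 has 30 days: 114 − 30 = 84 left.
July 1916 has 31 days: 84 − 31 = 53 left.
August 1916 has 31 days: 53 − 31 = 22 left.
22 days into September 1916 → September 22, 1916.

September 22, 1916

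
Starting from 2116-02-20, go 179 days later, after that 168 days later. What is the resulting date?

February 1, 2117

Adding 179 days from February 20, 2116:
February has 29 days, so 29 − 20 = 9 days remain after February 20, 2116; 179 − 9 = 170 left.
March 2116 has 31 days: 170 − 31 = 139 left.
April 2116 has 30 days: 139 − 30 = 109 left.
May 2116 has 31 days: 109 − 31 = 78 left.
June 2116 has 30 days: 78 − 30 = 48 left.
July 2116 has 31 days: 48 − 31 = 17 left.
17 days into August 2116 → August 17, 2116.
Advancing 168 days from August 17, 2116:
August has 31 days, so 31 − 17 = 14 days remain after August 17, 2116; 168 − 14 = 154 left.
September 2116 has 30 days: 154 − 30 = 124 left.
October 2116 has 31 days: 124 − 31 = 93 left.
November 2116 has 30 days: 93 − 30 = 63 left.
December 2116 has 31 days: 63 − 31 = 32 left.
January 2117 has 31 days: 32 − 31 = 1 left.
1 day into February 2117 → February 1, 2117.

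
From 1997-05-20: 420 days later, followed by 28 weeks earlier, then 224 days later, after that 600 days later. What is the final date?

Advancing 420 days from May 20, 1997:
May has 31 days, so 31 − 20 = 11 days remain after May 20, 1997; 420 − 11 = 409 left.
June 1997 has 30 days: 409 − 30 = 379 left.
July 1997 has 31 days: 379 − 31 = 348 left.
August 1997 has 31 days: 348 − 31 = 317 left.
September 1997 has 30 days: 317 − 30 = 287 left.
October 1997 has 31 days: 287 − 31 = 256 left.
November 1997 has 30 days: 256 − 30 = 226 left.
December 1997 has 31 days: 226 − 31 = 195 left.
January 1998 has 31 days: 195 − 31 = 164 left.
February 1998 has 28 days (1998 is not a leap year): 164 − 28 = 136 left.
March 1998 has 31 days: 136 − 31 = 105 left.
April 1998 has 30 days: 105 − 30 = 75 left.
May 1998 has 31 days: 75 − 31 = 44 left.
June 1998 has 30 days: 44 − 30 = 14 left.
14 days into July 1998 → July 14, 1998.
Subtracting 28 weeks (= 196 days) from July 14, 1998:
Going back 14 days from July 14, 1998 reaches the end of the previous month; 196 − 14 = 182 left.
June 1998 has 30 days: 182 − 30 = 152 left.
May 1998 has 31 days: 152 − 31 = 121 left.
April 1998 has 30 days: 121 − 30 = 91 left.
March 1998 has 31 days: 91 − 31 = 60 left.
February 1998 has 28 days (1998 is not a leap year): 60 − 28 = 32 left.
January 1998 has 31 days: 32 − 31 = 1 left.
December 1997 has 31 days; 31 − 1 = 30 → December 30, 1997.
Counting forward 224 days from December 30, 1997:
December has 31 days, so 31 − 30 = 1 day remains after December 30, 1997; 224 − 1 = 223 left.
January 1998 has 31 days: 223 − 31 = 192 left.
February 1998 has 28 days (1998 is not a leap year): 192 − 28 = 164 left.
March 1998 has 31 days: 164 − 31 = 133 left.
April 1998 has 30 days: 133 − 30 = 103 left.
May 1998 has 31 days: 103 − 31 = 72 left.
June 1998 has 30 days: 72 − 30 = 42 left.
July 1998 has 31 days: 42 − 31 = 11 left.
11 days into August 1998 → August 11, 1998.
Advancing 600 days from August 11, 1998:
August has 31 days, so 31 − 11 = 20 days remain after August 11, 1998; 600 − 20 = 580 left.
September 1998 has 30 days: 580 − 30 = 550 left.
October 1998 has 31 days: 550 − 31 = 519 left.
November 1998 has 30 days: 519 − 30 = 489 left.
December 1998 has 31 days: 489 − 31 = 458 left.
January 1999 has 31 days: 458 − 31 = 427 left.
February 1999 has 28 days (1999 is not a leap year): 427 − 28 = 399 left.
March 1999 has 31 days: 399 − 31 = 368 left.
April 1999 has 30 days: 368 − 30 = 338 left.
May 1999 has 31 days: 338 − 31 = 307 left.
June 1999 has 30 days: 307 − 30 = 277 left.
July 1999 has 31 days: 277 − 31 = 246 left.
August 1999 has 31 days: 246 − 31 = 215 left.
September 1999 has 30 days: 215 − 30 = 185 left.
October 1999 has 31 days: 185 − 31 = 154 left.
November 1999 has 30 days: 154 − 30 = 124 left.
December 1999 has 31 days: 124 − 31 = 93 left.
January 2000 has 31 days: 93 − 31 = 62 left.
February 2000 has 29 days (2000 is a leap year (divisible by 400)): 62 − 29 = 33 left.
March 2000 has 31 days: 33 − 31 = 2 left.
2 days into April 2000 → April 2, 2000.

April 2, 2000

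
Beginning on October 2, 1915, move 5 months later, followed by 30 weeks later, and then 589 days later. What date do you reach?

Adding 5 months from October 2, 1915:
month 10 + 5 = 15, which is month 3 of year 1916 → March 1916.
Day 2 is valid in March, giving March 2, 1916.
Adding 30 weeks (= 210 days) from March 2, 1916:
March has 31 days, so 31 − 2 = 29 days remain after March 2, 1916; 210 − 29 = 181 left.
April 1916 has 30 days: 181 − 30 = 151 left.
May 1916 has 31 days: 151 − 31 = 120 left.
June 1916 has 30 days: 120 − 30 = 90 left.
July 1916 has 31 days: 90 − 31 = 59 left.
August 1916 has 31 days: 59 − 31 = 28 left.
28 days into September 1916 → September 28, 1916.
Adding 589 days from September 28, 1916:
September has 30 days, so 30 − 28 = 2 days remain after September 28, 1916; 589 − 2 = 587 left.
October 1916 has 31 days: 587 − 31 = 556 left.
November 1916 has 30 days: 556 − 30 = 526 left.
December 1916 has 31 days: 526 − 31 = 495 left.
January 1917 has 31 days: 495 − 31 = 464 left.
February 1917 has 28 days (1917 is not a leap year): 464 − 28 = 436 left.
March 1917 has 31 days: 436 − 31 = 405 left.
April 1917 has 30 days: 405 − 30 = 375 left.
May 1917 has 31 days: 375 − 31 = 344 left.
June 1917 has 30 days: 344 − 30 = 314 left.
July 1917 has 31 days: 314 − 31 = 283 left.
August 1917 has 31 days: 283 − 31 = 252 left.
September 1917 has 30 days: 252 − 30 = 222 left.
October 1917 has 31 days: 222 − 31 = 191 left.
November 1917 has 30 days: 191 − 30 = 161 left.
December 1917 has 31 days: 161 − 31 = 130 left.
January 1918 has 31 days: 130 − 31 = 99 left.
February 1918 has 28 days (1918 is not a leap year): 99 − 28 = 71 left.
March 1918 has 31 days: 71 − 31 = 40 left.
April 1918 has 30 days: 40 − 30 = 10 left.
10 days into May 1918 → May 10, 1918.

May 10, 1918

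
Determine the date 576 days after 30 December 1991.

Adding 576 days from December 30, 1991.
December has 31 days, so 31 − 30 = 1 day remains after December 30, 1991; 576 − 1 = 575 left.
January 1992 has 31 days: 575 − 31 = 544 left.
February 1992 has 29 days (1992 is a leap year): 544 − 29 = 515 left.
March 1992 has 31 days: 515 − 31 = 484 left.
April 1992 has 30 days: 484 − 30 = 454 left.
May 1992 has 31 days: 454 − 31 = 423 left.
June 1992 has 30 days: 423 − 30 = 393 left.
July 1992 has 31 days: 393 − 31 = 362 left.
August 1992 has 31 days: 362 − 31 = 331 left.
September 1992 has 30 days: 331 − 30 = 301 left.
October 1992 has 31 days: 301 − 31 = 270 left.
November 1992 has 30 days: 270 − 30 = 240 left.
December 1992 has 31 days: 240 − 31 = 209 left.
January 1993 has 31 days: 209 − 31 = 178 left.
February 1993 has 28 days (1993 is not a leap year): 178 − 28 = 150 left.
March 1993 has 31 days: 150 − 31 = 119 left.
April 1993 has 30 days: 119 − 30 = 89 left.
May 1993 has 31 days: 89 − 31 = 58 left.
June 1993 has 30 days: 58 − 30 = 28 left.
28 days into July 1993 → July 28, 1993.

July 28, 1993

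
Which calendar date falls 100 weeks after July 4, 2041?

Adding 100 weeks = 700 days from July 4, 2041.
July has 31 days, so 31 − 4 = 27 days remain after July 4, 2041; 700 − 27 = 673 left.
August 2041 has 31 days: 673 − 31 = 642 left.
September 2041 has 30 days: 642 − 30 = 612 left.
October 2041 has 31 days: 612 − 31 = 581 left.
November 2041 has 30 days: 581 − 30 = 551 left.
December 2041 has 31 days: 551 − 31 = 520 left.
January 2042 has 31 days: 520 − 31 = 489 left.
February 2042 has 28 days (2042 is not a leap year): 489 − 28 = 461 left.
March 2042 has 31 days: 461 − 31 = 430 left.
April 2042 has 30 days: 430 − 30 = 400 left.
May 2042 has 31 days: 400 − 31 = 369 left.
June 2042 has 30 days: 369 − 30 = 339 left.
July 2042 has 31 days: 339 − 31 = 308 left.
August 2042 has 31 days: 308 − 31 = 277 left.
September 2042 has 30 days: 277 − 30 = 247 left.
October 2042 has 31 days: 247 − 31 = 216 left.
November 2042 has 30 days: 216 − 30 = 186 left.
December 2042 has 31 days: 186 − 31 = 155 left.
January 2043 has 31 days: 155 − 31 = 124 left.
February 2043 has 28 days (2043 is not a leap year): 124 − 28 = 96 left.
March 2043 has 31 days: 96 − 31 = 65 left.
April 2043 has 30 days: 65 − 30 = 35 left.
May 2043 has 31 days: 35 − 31 = 4 left.
4 days into June 2043 → June 4, 2043.

June 4, 2043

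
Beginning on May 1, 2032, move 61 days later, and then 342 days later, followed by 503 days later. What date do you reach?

Advancing 61 days from May 1, 2032:
May has 31 days, so 31 − 1 = 30 days remain after May 1, 2032; 61 − 30 = 31 left.
June 2032 has 30 days: 31 − 30 = 1 left.
1 day into July 2032 → July 1, 2032.
Counting forward 342 days from July 1, 2032:
July has 31 days, so 31 − 1 = 30 days remain after July 1, 2032; 342 − 30 = 312 left.
August 2032 has 31 days: 312 − 31 = 281 left.
September 2032 has 30 days: 281 − 30 = 251 left.
October 2032 has 31 days: 251 − 31 = 220 left.
November 2032 has 30 days: 220 − 30 = 190 left.
December 2032 has 31 days: 190 − 31 = 159 left.
January 2033 has 31 days: 159 − 31 = 128 left.
February 2033 has 28 days (2033 is not a leap year): 128 − 28 = 100 left.
March 2033 has 31 days: 100 − 31 = 69 left.
April 2033 has 30 days: 69 − 30 = 39 left.
May 2033 has 31 days: 39 − 31 = 8 left.
8 days into June 2033 → June 8, 2033.
Advancing 503 days from June 8, 2033:
June has 30 days, so 30 − 8 = 22 days remain after June 8, 2033; 503 − 22 = 481 left.
July 2033 has 31 days: 481 − 31 = 450 left.
August 2033 has 31 days: 450 − 31 = 419 left.
September 2033 has 30 days: 419 − 30 = 389 left.
October 2033 has 31 days: 389 − 31 = 358 left.
November 2033 has 30 days: 358 − 30 = 328 left.
December 2033 has 31 days: 328 − 31 = 297 left.
January 2034 has 31 days: 297 − 31 = 266 left.
February 2034 has 28 days (2034 is not a leap year): 266 − 28 = 238 left.
March 2034 has 31 days: 238 − 31 = 207 left.
April 2034 has 30 days: 207 − 30 = 177 left.
May 2034 has 31 days: 177 − 31 = 146 left.
June 2034 has 30 days: 146 − 30 = 116 left.
July 2034 has 31 days: 116 − 31 = 85 left.
August 2034 has 31 days: 85 − 31 = 54 left.
September 2034 has 30 days: 54 − 30 = 24 left.
24 days into October 2034 → October 24, 2034.

October 24, 2034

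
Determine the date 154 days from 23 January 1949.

Counting forward 154 days from January 23, 1949.
January has 31 days, so 31 − 23 = 8 days remain after January 23, 1949; 154 − 8 = 146 left.
February 1949 has 28 days (1949 is not a leap year): 146 − 28 = 118 left.
March 1949 has 31 days: 118 − 31 = 87 left.
April 1949 has 30 days: 87 − 30 = 57 left.
May 1949 has 31 days: 57 − 31 = 26 left.
26 days into June 1949 → June 26, 1949.

June 26, 1949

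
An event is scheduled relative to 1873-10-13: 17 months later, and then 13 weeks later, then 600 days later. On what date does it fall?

February 1, 1877

Counting forward 17 months from October 13, 1873:
month 10 + 17 = 27, which is month 3 of year 1875 → March 1875.
Day 13 is valid in March, giving March 13, 1875.
Adding 13 weeks (= 91 days) from March 13, 1875:
March has 31 days, so 31 − 13 = 18 days remain after March 13, 1875; 91 − 18 = 73 left.
April 1875 has 30 days: 73 − 30 = 43 left.
May 1875 has 31 days: 43 − 31 = 12 left.
12 days into June 1875 → June 12, 1875.
Advancing 600 days from June 12, 1875:
June has 30 days, so 30 − 12 = 18 days remain after June 12, 1875; 600 − 18 = 582 left.
July 1875 has 31 days: 582 − 31 = 551 left.
August 1875 has 31 days: 551 − 31 = 520 left.
September 1875 has 30 days: 520 − 30 = 490 left.
October 1875 has 31 days: 490 − 31 = 459 left.
November 1875 has 30 days: 459 − 30 = 429 left.
December 1875 has 31 days: 429 − 31 = 398 left.
January 1876 has 31 days: 398 − 31 = 367 left.
February 1876 has 29 days (1876 is a leap year): 367 − 29 = 338 left.
March 1876 has 31 days: 338 − 31 = 307 left.
April 1876 has 30 days: 307 − 30 = 277 left.
May 1876 has 31 days: 277 − 31 = 246 left.
June 1876 has 30 days: 246 − 30 = 216 left.
July 1876 has 31 days: 216 − 31 = 185 left.
August 1876 has 31 days: 185 − 31 = 154 left.
September 1876 has 30 days: 154 − 30 = 124 left.
October 1876 has 31 days: 124 − 31 = 93 left.
November 1876 has 30 days: 93 − 30 = 63 left.
December 1876 has 31 days: 63 − 31 = 32 left.
January 1877 has 31 days: 32 − 31 = 1 left.
1 day into February 1877 → February 1, 1877.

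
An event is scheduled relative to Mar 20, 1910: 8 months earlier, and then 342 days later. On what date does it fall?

Counting back 8 months from March 20, 1910:
month 3 − 8 = -5, which is month 7 of year 1909 → July 1909.
Day 20 is valid in July, giving July 20, 1909.
Counting forward 342 days from July 20, 1909:
July has 31 days, so 31 − 20 = 11 days remain after July 20, 1909; 342 − 11 = 331 left.
August 1909 has 31 days: 331 − 31 = 300 left.
September 1909 has 30 days: 300 − 30 = 270 left.
October 1909 has 31 days: 270 − 31 = 239 left.
November 1909 has 30 days: 239 − 30 = 209 left.
December 1909 has 31 days: 209 − 31 = 178 left.
January 1910 has 31 days: 178 − 31 = 147 left.
February 1910 has 28 days (1910 is not a leap year): 147 − 28 = 119 left.
March 1910 has 31 days: 119 − 31 = 88 left.
April 1910 has 30 days: 88 − 30 = 58 left.
May 1910 has 31 days: 58 − 31 = 27 left.
27 days into June 1910 → June 27, 1910.

June 27, 1910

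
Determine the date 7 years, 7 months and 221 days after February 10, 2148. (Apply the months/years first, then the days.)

Adding 7 years, 7 months and 221 days from February 10, 2148: first the month/year part, then the days.
+7 years → 2155; month 2 + 7 = 9 → September 2155.
Day 10 is valid in September, giving September 10, 2155.
Now add 221 days from September 10, 2155.
September has 30 days, so 30 − 10 = 20 days remain after September 10, 2155; 221 − 20 = 201 left.
October 2155 has 31 days: 201 − 31 = 170 left.
November 2155 has 30 days: 170 − 30 = 140 left.
December 2155 has 31 days: 140 − 31 = 109 left.
January 2156 has 31 days: 109 − 31 = 78 left.
February 2156 has 29 days (2156 is a leap year): 78 − 29 = 49 left.
March 2156 has 31 days: 49 − 31 = 18 left.
18 days into April 2156 → April 18, 2156.

April 18, 2156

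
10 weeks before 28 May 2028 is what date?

March 19, 2028

Counting back 10 weeks = 70 days from May 28, 2028.
Going back 28 days from May 28, 2028 reaches the end of the previous month; 70 − 28 = 42 left.
April 2028 has 30 days: 42 − 30 = 12 left.
March 2028 has 31 days; 31 − 12 = 19 → March 19, 2028.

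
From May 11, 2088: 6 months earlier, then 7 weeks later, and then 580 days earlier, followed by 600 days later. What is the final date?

January 19, 2088

Subtracting 6 months from May 11, 2088:
month 5 − 6 = -1, which is month 11 of year 2087 → November 2087.
Day 11 is valid in November, giving November 11, 2087.
Advancing 7 weeks (= 49 days) from November 11, 2087:
November has 30 days, so 30 − 11 = 19 days remain after November 11, 2087; 49 − 19 = 30 left.
30 days into December 2087 → December 30, 2087.
Counting back 580 days from December 30, 2087:
Going back 30 days from December 30, 2087 reaches the end of the previous month; 580 − 30 = 550 left.
November 2087 has 30 days: 550 − 30 = 520 left.
October 2087 has 31 days: 520 − 31 = 489 left.
September 2087 has 30 days: 489 − 30 = 459 left.
August 2087 has 31 days: 459 − 31 = 428 left.
July 2087 has 31 days: 428 − 31 = 397 left.
June 2087 has 30 days: 397 − 30 = 367 left.
May 2087 has 31 days: 367 − 31 = 336 left.
April 2087 has 30 days: 336 − 30 = 306 left.
March 2087 has 31 days: 306 − 31 = 275 left.
February 2087 has 28 days (2087 is not a leap year): 275 − 28 = 247 left.
January 2087 has 31 days: 247 − 31 = 216 left.
December 2086 has 31 days: 216 − 31 = 185 left.
November 2086 has 30 days: 185 − 30 = 155 left.
October 2086 has 31 days: 155 − 31 = 124 left.
September 2086 has 30 days: 124 − 30 = 94 left.
August 2086 has 31 days: 94 − 31 = 63 left.
July 2086 has 31 days: 63 − 31 = 32 left.
June 2086 has 30 days: 32 − 30 = 2 left.
May 2086 has 31 days; 31 − 2 = 29 → May 29, 2086.
Adding 600 days from May 29, 2086:
May has 31 days, so 31 − 29 = 2 days remain after May 29, 2086; 600 − 2 = 598 left.
June 2086 has 30 days: 598 − 30 = 568 left.
July 2086 has 31 days: 568 − 31 = 537 left.
August 2086 has 31 days: 537 − 31 = 506 left.
September 2086 has 30 days: 506 − 30 = 476 left.
October 2086 has 31 days: 476 − 31 = 445 left.
November 2086 has 30 days: 445 − 30 = 415 left.
December 2086 has 31 days: 415 − 31 = 384 left.
January 2087 has 31 days: 384 − 31 = 353 left.
February 2087 has 28 days (2087 is not a leap year): 353 − 28 = 325 left.
March 2087 has 31 days: 325 − 31 = 294 left.
April 2087 has 30 days: 294 − 30 = 264 left.
May 2087 has 31 days: 264 − 31 = 233 left.
June 2087 has 30 days: 233 − 30 = 203 left.
July 2087 has 31 days: 203 − 31 = 172 left.
August 2087 has 31 days: 172 − 31 = 141 left.
September 2087 has 30 days: 141 − 30 = 111 left.
October 2087 has 31 days: 111 − 31 = 80 left.
November 2087 has 30 days: 80 − 30 = 50 left.
December 2087 has 31 days: 50 − 31 = 19 left.
19 days into January 2088 → January 19, 2088.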